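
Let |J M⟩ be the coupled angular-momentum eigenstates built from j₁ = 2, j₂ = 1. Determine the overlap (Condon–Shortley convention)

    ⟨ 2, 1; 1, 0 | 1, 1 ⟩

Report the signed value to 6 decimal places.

−√(3/10) = -0.547723

triangle: 2!×2!×0!/5! = 4/120
(j±m)!: 3!×1!×1!×1!×2!×0! = 12
prefactor² = (2J+1)×Δ×N² = 6/5
  k=1: −1/(1!×1!×0!×0!×2!×0!) = -1/2
Σ = -1/2  ⇒  CG² = 6/5×(-1/2)² = 3/10
CG = −√(3/10) = -0.547723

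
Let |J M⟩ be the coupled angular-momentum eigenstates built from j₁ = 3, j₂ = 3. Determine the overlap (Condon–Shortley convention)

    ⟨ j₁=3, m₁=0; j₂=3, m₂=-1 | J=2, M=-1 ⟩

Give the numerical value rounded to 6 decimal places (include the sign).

triangle: 4!·2!·2!/9! = 96/362880
(j±m)!: 3!·3!·2!·4!·1!·3! = 10368
prefactor² = (2J+1)·Δ·N² = 96/7
  k=1: −1/(1!·3!·2!·1!·0!·1!) = -1/12
  k=2: +1/(2!·2!·1!·0!·1!·2!) = 1/8
Σ = 1/24  ⇒  CG² = 96/7·1/24² = 1/42
CG = +√(1/42) = +0.154303

+√(1/42) ≈ +0.154303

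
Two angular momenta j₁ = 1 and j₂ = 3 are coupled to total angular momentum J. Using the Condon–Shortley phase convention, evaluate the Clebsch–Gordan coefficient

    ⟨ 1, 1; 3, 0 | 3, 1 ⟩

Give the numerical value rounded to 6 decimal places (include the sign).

+√(1/2) ≈ +0.707107

j₁+j₂−J=1  J+j₁−j₂=1  J−j₁+j₂=5  j₁+j₂+J+1=8
(j₁±m₁, j₂±m₂, J±M) = (2,0,3,3,4,2)
P² = 72
sum k=0..0:
  [0] +1/12 = 1/12
S = 1/12
C² = P²·S² = 1/2 ; C = +0.707107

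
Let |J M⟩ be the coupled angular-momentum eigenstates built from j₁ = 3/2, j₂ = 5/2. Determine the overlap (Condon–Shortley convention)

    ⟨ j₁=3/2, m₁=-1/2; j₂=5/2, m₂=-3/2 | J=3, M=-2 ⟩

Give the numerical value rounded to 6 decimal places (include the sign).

+0.288675

j₁+j₂−J=1  J+j₁−j₂=2  J−j₁+j₂=4  j₁+j₂+J+1=8
(j₁±m₁, j₂±m₂, J±M) = (1,2,1,4,1,5)
P² = 48
sum k=0..1:
  [0] +1/12 = 1/12
  [1] −1/24 = -1/24
S = 1/24
C² = P²·S² = 1/12 ; C = +0.288675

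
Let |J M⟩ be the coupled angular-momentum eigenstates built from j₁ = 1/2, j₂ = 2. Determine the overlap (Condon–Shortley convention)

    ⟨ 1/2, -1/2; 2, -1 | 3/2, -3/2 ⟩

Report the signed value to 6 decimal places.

triangle: 1!×0!×3!/5! = 6/120
(j±m)!: 0!×1!×1!×3!×0!×3! = 36
prefactor² = (2J+1)×Δ×N² = 36/5
  k=1: −1/(1!×0!×0!×0!×0!×3!) = -1/6
Σ = -1/6  ⇒  CG² = 36/5×(-1/6)² = 1/5
CG = −√(1/5) = -0.447214

−√(1/5) = -0.447214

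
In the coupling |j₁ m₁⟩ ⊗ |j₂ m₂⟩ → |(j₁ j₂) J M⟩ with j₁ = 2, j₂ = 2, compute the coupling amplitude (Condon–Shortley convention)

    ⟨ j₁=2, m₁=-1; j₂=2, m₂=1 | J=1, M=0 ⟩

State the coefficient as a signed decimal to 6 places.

√[3·3!1!1!/6! · 1!3!3!1!1!1!] = √(9/10)
  +(−1)^2/∏(2,1,1,1,0,0)! = 1/2  (running 1/2)
  +(−1)^3/∏(3,0,0,0,1,1)! = -1/6  (running 1/3)
⟨..|..⟩ = √(9/10)·(1/3) = +0.316228

+√(1/10) ≈ +0.316228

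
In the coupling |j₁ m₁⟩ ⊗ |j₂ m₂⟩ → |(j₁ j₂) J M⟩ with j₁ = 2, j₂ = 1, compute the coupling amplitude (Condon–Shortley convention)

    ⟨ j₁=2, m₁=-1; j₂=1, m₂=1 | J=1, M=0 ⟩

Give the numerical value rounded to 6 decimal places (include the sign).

+√(3/10) = +0.547723

triangle: 2!*2!*0!/5! = 4/120
(j±m)!: 1!*3!*2!*0!*1!*1! = 12
prefactor² = (2J+1)*Δ*N² = 6/5
  k=2: +1/(2!*0!*1!*0!*1!*0!) = 1/2
Σ = 1/2  ⇒  CG² = 6/5*1/2² = 3/10
CG = +√(3/10) = +0.547723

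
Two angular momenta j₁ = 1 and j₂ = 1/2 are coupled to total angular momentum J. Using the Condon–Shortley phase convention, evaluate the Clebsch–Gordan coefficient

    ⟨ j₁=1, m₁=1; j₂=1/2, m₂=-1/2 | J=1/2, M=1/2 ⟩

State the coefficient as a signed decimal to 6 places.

j₁+j₂−J=1  J+j₁−j₂=1  J−j₁+j₂=0  j₁+j₂+J+1=3
(j₁±m₁, j₂±m₂, J±M) = (2,0,0,1,1,0)
P² = 2/3
sum k=0..0:
  [0] +1/1 = 1
S = 1
C² = P²·S² = 2/3 ; C = +0.816497

+√(2/3) = +0.816497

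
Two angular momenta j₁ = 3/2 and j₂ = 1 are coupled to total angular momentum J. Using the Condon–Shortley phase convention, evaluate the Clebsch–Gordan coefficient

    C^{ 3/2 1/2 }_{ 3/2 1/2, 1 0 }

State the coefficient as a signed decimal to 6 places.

√[4·1!2!1!/5! · 2!1!1!1!2!1!] = √(4/15)
  +(−1)^0/∏(0,1,1,1,1,0)! = 1  (running 1)
  +(−1)^1/∏(1,0,0,0,2,1)! = -1/2  (running 1/2)
⟨..|..⟩ = √(4/15)·(1/2) = +0.258199

+0.258199  (= +√(1/15))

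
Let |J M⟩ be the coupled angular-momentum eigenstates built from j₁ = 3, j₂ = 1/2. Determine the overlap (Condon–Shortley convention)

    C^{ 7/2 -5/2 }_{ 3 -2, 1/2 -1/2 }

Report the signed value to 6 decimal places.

j₁+j₂−J=0  J+j₁−j₂=6  J−j₁+j₂=1  j₁+j₂+J+1=8
(j₁±m₁, j₂±m₂, J±M) = (1,5,0,1,1,6)
P² = 86400/7
sum k=0..0:
  [0] +1/120 = 1/120
S = 1/120
C² = P²·S² = 6/7 ; C = +0.925820

+√(6/7) = +0.925820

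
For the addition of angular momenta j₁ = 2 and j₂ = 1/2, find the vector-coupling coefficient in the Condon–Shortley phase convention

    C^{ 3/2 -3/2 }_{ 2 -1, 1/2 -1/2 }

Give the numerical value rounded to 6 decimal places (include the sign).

√[4·1!3!0!/5! · 1!3!0!1!0!3!] = √(36/5)
  +(−1)^0/∏(0,1,3,0,0,0)! = 1/6  (running 1/6)
⟨..|..⟩ = √(36/5)·(1/6) = +0.447214

+0.447214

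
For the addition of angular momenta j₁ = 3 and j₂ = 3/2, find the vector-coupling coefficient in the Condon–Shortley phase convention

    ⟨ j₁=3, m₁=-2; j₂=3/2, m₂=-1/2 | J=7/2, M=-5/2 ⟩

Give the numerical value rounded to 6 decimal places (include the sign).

-0.377964

j₁+j₂−J=1  J+j₁−j₂=5  J−j₁+j₂=2  j₁+j₂+J+1=9
(j₁±m₁, j₂±m₂, J±M) = (1,5,1,2,1,6)
P² = 6400/7
sum k=0..1:
  [0] +1/120 = 1/120
  [1] −1/48 = -1/48
S = -1/80
C² = P²·S² = 1/7 ; C = -0.377964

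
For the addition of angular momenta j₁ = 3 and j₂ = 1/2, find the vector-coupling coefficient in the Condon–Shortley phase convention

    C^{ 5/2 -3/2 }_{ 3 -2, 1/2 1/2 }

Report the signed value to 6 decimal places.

triangle: 1!×5!×0!/7! = 120/5040
(j±m)!: 1!×5!×1!×0!×1!×4! = 2880
prefactor² = (2J+1)×Δ×N² = 2880/7
  k=1: −1/(1!×0!×4!×0!×1!×0!) = -1/24
Σ = -1/24  ⇒  CG² = 2880/7×(-1/24)² = 5/7
CG = −√(5/7) = -0.845154

−√(5/7) ≈ -0.845154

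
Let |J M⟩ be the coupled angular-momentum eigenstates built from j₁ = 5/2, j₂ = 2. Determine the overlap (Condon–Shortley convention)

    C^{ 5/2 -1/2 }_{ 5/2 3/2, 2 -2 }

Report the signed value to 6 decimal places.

+0.621059

√[6·2!3!2!/8! · 4!1!0!4!2!3!] = √(864/35)
  +(−1)^0/∏(0,2,1,0,2,2)! = 1/8  (running 1/8)
⟨..|..⟩ = √(864/35)·(1/8) = +0.621059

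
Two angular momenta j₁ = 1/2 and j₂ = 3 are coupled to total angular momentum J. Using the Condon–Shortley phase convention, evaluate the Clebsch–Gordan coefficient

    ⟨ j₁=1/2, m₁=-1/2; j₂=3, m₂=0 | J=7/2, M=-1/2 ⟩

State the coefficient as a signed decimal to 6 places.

+√(4/7) ≈ +0.755929

√[8·0!1!6!/8! · 0!1!3!3!3!4!] = √(5184/7)
  +(−1)^0/∏(0,0,1,3,0,3)! = 1/36  (running 1/36)
⟨..|..⟩ = √(5184/7)·(1/36) = +0.755929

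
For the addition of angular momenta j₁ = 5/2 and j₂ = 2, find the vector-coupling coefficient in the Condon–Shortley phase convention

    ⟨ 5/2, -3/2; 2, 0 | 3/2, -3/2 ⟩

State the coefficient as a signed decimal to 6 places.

j₁+j₂−J=3  J+j₁−j₂=2  J−j₁+j₂=1  j₁+j₂+J+1=7
(j₁±m₁, j₂±m₂, J±M) = (1,4,2,2,0,3)
P² = 192/35
sum k=2..2:
  [2] +1/4 = 1/4
S = 1/4
C² = P²·S² = 12/35 ; C = +0.585540

+0.585540  (= +√(12/35))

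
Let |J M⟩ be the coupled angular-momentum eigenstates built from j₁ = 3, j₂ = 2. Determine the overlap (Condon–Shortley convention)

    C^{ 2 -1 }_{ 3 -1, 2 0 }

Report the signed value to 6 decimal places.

triangle: 3!*3!*1!/8! = 36/40320
(j±m)!: 2!*4!*2!*2!*1!*3! = 1152
prefactor² = (2J+1)*Δ*N² = 36/7
  k=1: −1/(1!*2!*3!*1!*0!*0!) = -1/12
  k=2: +1/(2!*1!*2!*0!*1!*1!) = 1/4
Σ = 1/6  ⇒  CG² = 36/7*1/6² = 1/7
CG = +√(1/7) = +0.377964

+0.377964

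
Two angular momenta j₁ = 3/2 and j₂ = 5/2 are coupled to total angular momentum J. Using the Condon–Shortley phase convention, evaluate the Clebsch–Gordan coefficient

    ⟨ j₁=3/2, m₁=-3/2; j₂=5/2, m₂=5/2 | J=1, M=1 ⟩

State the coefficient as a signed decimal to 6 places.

triangle: 3!·0!·2!/6! = 12/720
(j±m)!: 0!·3!·5!·0!·2!·0! = 1440
prefactor² = (2J+1)·Δ·N² = 72
  k=3: −1/(3!·0!·0!·2!·0!·0!) = -1/12
Σ = -1/12  ⇒  CG² = 72·(-1/12)² = 1/2
CG = −√(1/2) = -0.707107

−√(1/2) ≈ -0.707107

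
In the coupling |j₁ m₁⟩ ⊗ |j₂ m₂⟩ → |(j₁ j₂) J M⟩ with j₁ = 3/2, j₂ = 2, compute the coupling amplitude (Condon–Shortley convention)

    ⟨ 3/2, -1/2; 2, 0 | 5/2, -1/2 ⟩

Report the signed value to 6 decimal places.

√[6·1!2!3!/7! · 1!2!2!2!2!3!] = √(48/35)
  +(−1)^0/∏(0,1,2,2,0,1)! = 1/4  (running 1/4)
  +(−1)^1/∏(1,0,1,1,1,2)! = -1/2  (running -1/4)
⟨..|..⟩ = √(48/35)·(-1/4) = -0.292770

−√(3/35) ≈ -0.292770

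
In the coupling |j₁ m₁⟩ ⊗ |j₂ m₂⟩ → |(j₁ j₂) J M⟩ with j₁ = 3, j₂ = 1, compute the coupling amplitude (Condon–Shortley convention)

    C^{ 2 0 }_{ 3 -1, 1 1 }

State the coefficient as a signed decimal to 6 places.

+√(2/7) ≈ +0.534522

√[5·2!4!0!/7! · 2!4!2!0!2!2!] = √(128/7)
  +(−1)^2/∏(2,0,2,0,2,0)! = 1/8  (running 1/8)
⟨..|..⟩ = √(128/7)·(1/8) = +0.534522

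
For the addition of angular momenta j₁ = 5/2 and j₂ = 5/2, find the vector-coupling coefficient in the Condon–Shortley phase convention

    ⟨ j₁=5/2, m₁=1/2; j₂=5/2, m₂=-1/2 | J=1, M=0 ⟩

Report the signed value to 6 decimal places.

+√(1/70) = +0.119523

√[3·4!1!1!/7! · 3!2!2!3!1!1!] = √(72/35)
  +(−1)^1/∏(1,3,1,1,0,0)! = -1/6  (running -1/6)
  +(−1)^2/∏(2,2,0,0,1,1)! = 1/4  (running 1/12)
⟨..|..⟩ = √(72/35)·(1/12) = +0.119523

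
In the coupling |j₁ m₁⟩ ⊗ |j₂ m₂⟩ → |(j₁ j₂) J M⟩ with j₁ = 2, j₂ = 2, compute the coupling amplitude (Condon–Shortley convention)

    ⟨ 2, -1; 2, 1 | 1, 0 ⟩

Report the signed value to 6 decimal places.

+√(1/10) ≈ +0.316228

triangle: 3!×1!×1!/6! = 6/720
(j±m)!: 1!×3!×3!×1!×1!×1! = 36
prefactor² = (2J+1)×Δ×N² = 9/10
  k=2: +1/(2!×1!×1!×1!×0!×0!) = 1/2
  k=3: −1/(3!×0!×0!×0!×1!×1!) = -1/6
Σ = 1/3  ⇒  CG² = 9/10×1/3² = 1/10
CG = +√(1/10) = +0.316228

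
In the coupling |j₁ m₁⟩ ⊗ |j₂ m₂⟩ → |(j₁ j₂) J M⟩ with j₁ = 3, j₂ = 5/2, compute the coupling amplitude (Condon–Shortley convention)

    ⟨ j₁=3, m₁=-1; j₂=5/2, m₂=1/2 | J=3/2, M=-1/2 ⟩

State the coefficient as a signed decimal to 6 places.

-0.097590

triangle: 4!×2!×1!/8! = 48/40320
(j±m)!: 2!×4!×3!×2!×1!×2! = 1152
prefactor² = (2J+1)×Δ×N² = 192/35
  k=2: +1/(2!×2!×2!×1!×0!×0!) = 1/8
  k=3: −1/(3!×1!×1!×0!×1!×1!) = -1/6
Σ = -1/24  ⇒  CG² = 192/35×(-1/24)² = 1/105
CG = −√(1/105) = -0.097590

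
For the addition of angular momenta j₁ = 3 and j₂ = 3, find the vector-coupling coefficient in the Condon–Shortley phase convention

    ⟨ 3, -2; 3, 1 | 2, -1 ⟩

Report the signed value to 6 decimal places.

-0.422577  (= −√(5/28))

triangle: 4!*2!*2!/9! = 96/362880
(j±m)!: 1!*5!*4!*2!*1!*3! = 34560
prefactor² = (2J+1)*Δ*N² = 320/7
  k=3: −1/(3!*1!*2!*1!*0!*1!) = -1/12
  k=4: +1/(4!*0!*1!*0!*1!*2!) = 1/48
Σ = -1/16  ⇒  CG² = 320/7*(-1/16)² = 5/28
CG = −√(5/28) = -0.422577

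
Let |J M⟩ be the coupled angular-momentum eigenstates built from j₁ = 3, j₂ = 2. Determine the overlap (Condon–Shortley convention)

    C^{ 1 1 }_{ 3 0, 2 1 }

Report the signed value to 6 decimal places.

√[3·4!2!0!/7! · 3!3!3!1!2!0!] = √(432/35)
  +(−1)^3/∏(3,1,0,0,2,0)! = -1/12  (running -1/12)
⟨..|..⟩ = √(432/35)·(-1/12) = -0.292770

−√(3/35) ≈ -0.292770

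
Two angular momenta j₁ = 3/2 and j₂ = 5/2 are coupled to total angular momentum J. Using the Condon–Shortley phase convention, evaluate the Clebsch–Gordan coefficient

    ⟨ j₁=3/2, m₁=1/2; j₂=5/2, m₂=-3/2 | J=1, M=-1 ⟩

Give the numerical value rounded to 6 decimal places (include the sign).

-0.547723

j₁+j₂−J=3  J+j₁−j₂=0  J−j₁+j₂=2  j₁+j₂+J+1=6
(j₁±m₁, j₂±m₂, J±M) = (2,1,1,4,0,2)
P² = 24/5
sum k=1..1:
  [1] −1/4 = -1/4
S = -1/4
C² = P²·S² = 3/10 ; C = -0.547723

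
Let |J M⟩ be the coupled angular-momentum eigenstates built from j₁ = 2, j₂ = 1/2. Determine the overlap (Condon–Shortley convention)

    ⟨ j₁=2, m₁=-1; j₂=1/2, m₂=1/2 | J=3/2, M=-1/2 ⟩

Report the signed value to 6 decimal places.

√[4·1!3!0!/5! · 1!3!1!0!1!2!] = √(12/5)
  +(−1)^1/∏(1,0,2,0,1,0)! = -1/2  (running -1/2)
⟨..|..⟩ = √(12/5)·(-1/2) = -0.774597

−√(3/5) = -0.774597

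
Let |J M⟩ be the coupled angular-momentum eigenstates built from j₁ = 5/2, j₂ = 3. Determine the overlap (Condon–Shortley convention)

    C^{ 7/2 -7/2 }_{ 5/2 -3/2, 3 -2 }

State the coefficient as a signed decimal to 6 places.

−√(4/9) ≈ -0.666667

triangle: 2!·3!·4!/10! = 288/3628800
(j±m)!: 1!·4!·1!·5!·0!·7! = 14515200
prefactor² = (2J+1)·Δ·N² = 9216
  k=1: −1/(1!·1!·3!·0!·0!·4!) = -1/144
Σ = -1/144  ⇒  CG² = 9216·(-1/144)² = 4/9
CG = −√(4/9) = -0.666667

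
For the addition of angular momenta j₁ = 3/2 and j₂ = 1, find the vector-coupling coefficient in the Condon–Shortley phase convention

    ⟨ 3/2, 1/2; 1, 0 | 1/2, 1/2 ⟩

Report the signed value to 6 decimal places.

-0.577350

j₁+j₂−J=2  J+j₁−j₂=1  J−j₁+j₂=0  j₁+j₂+J+1=4
(j₁±m₁, j₂±m₂, J±M) = (2,1,1,1,1,0)
P² = 1/3
sum k=1..1:
  [1] −1/1 = -1
S = -1
C² = P²·S² = 1/3 ; C = -0.577350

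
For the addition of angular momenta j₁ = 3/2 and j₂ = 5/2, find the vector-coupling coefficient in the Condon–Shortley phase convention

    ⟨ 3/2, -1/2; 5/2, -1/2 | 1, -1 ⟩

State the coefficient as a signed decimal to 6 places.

triangle: 3!×0!×2!/6! = 12/720
(j±m)!: 1!×2!×2!×3!×0!×2! = 48
prefactor² = (2J+1)×Δ×N² = 12/5
  k=2: +1/(2!×1!×0!×0!×0!×2!) = 1/4
Σ = 1/4  ⇒  CG² = 12/5×1/4² = 3/20
CG = +√(3/20) = +0.387298

+√(3/20) = +0.387298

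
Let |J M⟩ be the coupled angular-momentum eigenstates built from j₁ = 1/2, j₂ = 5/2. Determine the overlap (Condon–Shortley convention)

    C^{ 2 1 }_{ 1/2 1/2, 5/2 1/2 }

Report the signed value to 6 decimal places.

√[5·1!0!4!/6! · 1!0!3!2!3!1!] = √(12)
  +(−1)^0/∏(0,1,0,3,0,1)! = 1/6  (running 1/6)
⟨..|..⟩ = √(12)·(1/6) = +0.577350

+0.577350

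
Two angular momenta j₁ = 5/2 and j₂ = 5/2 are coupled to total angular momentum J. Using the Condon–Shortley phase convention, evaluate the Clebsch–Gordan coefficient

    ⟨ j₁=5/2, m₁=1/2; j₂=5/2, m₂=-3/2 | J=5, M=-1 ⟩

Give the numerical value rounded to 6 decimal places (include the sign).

+0.487950  (= +√(5/21))

triangle: 0!·5!·5!/11! = 14400/39916800
(j±m)!: 3!·2!·1!·4!·4!·6! = 4976640
prefactor² = (2J+1)·Δ·N² = 138240/7
  k=0: +1/(0!·0!·2!·1!·3!·4!) = 1/288
Σ = 1/288  ⇒  CG² = 138240/7·1/288² = 5/21
CG = +√(5/21) = +0.487950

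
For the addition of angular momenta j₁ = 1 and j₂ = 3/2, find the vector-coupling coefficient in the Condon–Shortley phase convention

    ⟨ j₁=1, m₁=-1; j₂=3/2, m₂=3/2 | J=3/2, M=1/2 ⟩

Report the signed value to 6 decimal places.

−√(2/5) = -0.632456

triangle: 1!·1!·2!/5! = 2/120
(j±m)!: 0!·2!·3!·0!·2!·1! = 24
prefactor² = (2J+1)·Δ·N² = 8/5
  k=1: −1/(1!·0!·1!·2!·0!·0!) = -1/2
Σ = -1/2  ⇒  CG² = 8/5·(-1/2)² = 2/5
CG = −√(2/5) = -0.632456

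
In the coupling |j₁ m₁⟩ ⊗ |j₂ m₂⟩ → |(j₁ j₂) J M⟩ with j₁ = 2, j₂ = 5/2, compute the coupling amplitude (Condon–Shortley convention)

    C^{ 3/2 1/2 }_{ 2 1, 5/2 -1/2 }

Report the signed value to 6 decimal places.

triangle: 3!×1!×2!/7! = 12/5040
(j±m)!: 3!×1!×2!×3!×2!×1! = 144
prefactor² = (2J+1)×Δ×N² = 48/35
  k=0: +1/(0!×3!×1!×2!×0!×0!) = 1/12
  k=1: −1/(1!×2!×0!×1!×1!×1!) = -1/2
Σ = -5/12  ⇒  CG² = 48/35×(-5/12)² = 5/21
CG = −√(5/21) = -0.487950

−√(5/21) = -0.487950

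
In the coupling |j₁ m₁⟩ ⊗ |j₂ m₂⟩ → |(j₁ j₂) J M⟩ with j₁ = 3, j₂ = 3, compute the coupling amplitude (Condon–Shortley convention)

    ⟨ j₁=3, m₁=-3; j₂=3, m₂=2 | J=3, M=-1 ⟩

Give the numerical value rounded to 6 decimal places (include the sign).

-0.577350  (= −√(1/3))

triangle: 3!×3!×3!/10! = 216/3628800
(j±m)!: 0!×6!×5!×1!×2!×4! = 4147200
prefactor² = (2J+1)×Δ×N² = 1728
  k=3: −1/(3!×0!×3!×2!×0!×1!) = -1/72
Σ = -1/72  ⇒  CG² = 1728×(-1/72)² = 1/3
CG = −√(1/3) = -0.577350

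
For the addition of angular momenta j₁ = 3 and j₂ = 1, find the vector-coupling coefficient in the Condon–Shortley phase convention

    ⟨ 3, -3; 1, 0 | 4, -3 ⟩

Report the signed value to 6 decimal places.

+√(1/4) = +0.500000

triangle: 0!·6!·2!/9! = 1440/362880
(j±m)!: 0!·6!·1!·1!·1!·7! = 3628800
prefactor² = (2J+1)·Δ·N² = 129600
  k=0: +1/(0!·0!·6!·1!·0!·1!) = 1/720
Σ = 1/720  ⇒  CG² = 129600·1/720² = 1/4
CG = +√(1/4) = +0.500000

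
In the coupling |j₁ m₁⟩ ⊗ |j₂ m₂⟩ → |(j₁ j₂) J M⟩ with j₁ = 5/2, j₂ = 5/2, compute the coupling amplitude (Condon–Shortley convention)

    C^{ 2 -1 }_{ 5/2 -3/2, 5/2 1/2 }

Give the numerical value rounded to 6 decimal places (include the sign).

+√(1/7) = +0.377964

j₁+j₂−J=3  J+j₁−j₂=2  J−j₁+j₂=2  j₁+j₂+J+1=8
(j₁±m₁, j₂±m₂, J±M) = (1,4,3,2,1,3)
P² = 36/7
sum k=2..3:
  [2] +1/4 = 1/4
  [3] −1/12 = -1/12
S = 1/6
C² = P²·S² = 1/7 ; C = +0.377964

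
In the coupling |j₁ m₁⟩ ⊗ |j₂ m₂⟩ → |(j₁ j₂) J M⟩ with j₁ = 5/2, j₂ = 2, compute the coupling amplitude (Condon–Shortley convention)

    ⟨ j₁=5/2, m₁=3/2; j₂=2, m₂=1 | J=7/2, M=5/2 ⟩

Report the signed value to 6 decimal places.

+√(1/63) ≈ +0.125988

√[8·1!4!3!/9! · 4!1!3!1!6!1!] = √(2304/7)
  +(−1)^0/∏(0,1,1,3,3,0)! = 1/36  (running 1/36)
  +(−1)^1/∏(1,0,0,2,4,1)! = -1/48  (running 1/144)
⟨..|..⟩ = √(2304/7)·(1/144) = +0.125988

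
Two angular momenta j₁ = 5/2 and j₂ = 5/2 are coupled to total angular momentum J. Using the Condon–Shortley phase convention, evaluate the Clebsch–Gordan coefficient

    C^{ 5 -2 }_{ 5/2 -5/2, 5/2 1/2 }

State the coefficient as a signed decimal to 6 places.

√[11·0!5!5!/11! · 0!5!3!2!3!7!] = √(172800)
  +(−1)^0/∏(0,0,5,3,0,2)! = 1/1440  (running 1/1440)
⟨..|..⟩ = √(172800)·(1/1440) = +0.288675

+√(1/12) = +0.288675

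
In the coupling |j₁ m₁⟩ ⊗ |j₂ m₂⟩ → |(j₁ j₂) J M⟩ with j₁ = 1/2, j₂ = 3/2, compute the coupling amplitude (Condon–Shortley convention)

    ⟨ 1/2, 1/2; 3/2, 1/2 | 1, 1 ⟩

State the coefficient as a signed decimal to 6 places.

+√(1/4) = +0.500000

j₁+j₂−J=1  J+j₁−j₂=0  J−j₁+j₂=2  j₁+j₂+J+1=4
(j₁±m₁, j₂±m₂, J±M) = (1,0,2,1,2,0)
P² = 1
sum k=0..0:
  [0] +1/2 = 1/2
S = 1/2
C² = P²·S² = 1/4 ; C = +0.500000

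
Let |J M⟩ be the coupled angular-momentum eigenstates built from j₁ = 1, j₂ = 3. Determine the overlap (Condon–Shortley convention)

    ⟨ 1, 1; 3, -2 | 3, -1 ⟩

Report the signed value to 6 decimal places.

+0.645497  (= +√(5/12))

j₁+j₂−J=1  J+j₁−j₂=1  J−j₁+j₂=5  j₁+j₂+J+1=8
(j₁±m₁, j₂±m₂, J±M) = (2,0,1,5,2,4)
P² = 240
sum k=0..0:
  [0] +1/24 = 1/24
S = 1/24
C² = P²·S² = 5/12 ; C = +0.645497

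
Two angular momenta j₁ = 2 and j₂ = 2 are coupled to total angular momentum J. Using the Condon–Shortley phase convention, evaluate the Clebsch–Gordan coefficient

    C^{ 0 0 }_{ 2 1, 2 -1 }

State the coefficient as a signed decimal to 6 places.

√[1·4!0!0!/5! · 3!1!1!3!0!0!] = √(36/5)
  +(−1)^1/∏(1,3,0,0,0,0)! = -1/6  (running -1/6)
⟨..|..⟩ = √(36/5)·(-1/6) = -0.447214

-0.447214  (= −√(1/5))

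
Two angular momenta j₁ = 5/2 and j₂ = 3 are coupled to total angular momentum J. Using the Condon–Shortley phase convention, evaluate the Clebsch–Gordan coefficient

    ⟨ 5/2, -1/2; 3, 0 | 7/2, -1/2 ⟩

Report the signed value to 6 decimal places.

triangle: 2!*3!*4!/10! = 288/3628800
(j±m)!: 2!*3!*3!*3!*3!*4! = 62208
prefactor² = (2J+1)*Δ*N² = 6912/175
  k=0: +1/(0!*2!*3!*3!*0!*1!) = 1/72
  k=1: −1/(1!*1!*2!*2!*1!*2!) = -1/8
  k=2: +1/(2!*0!*1!*1!*2!*3!) = 1/24
Σ = -5/72  ⇒  CG² = 6912/175*(-5/72)² = 4/21
CG = −√(4/21) = -0.436436

−√(4/21) = -0.436436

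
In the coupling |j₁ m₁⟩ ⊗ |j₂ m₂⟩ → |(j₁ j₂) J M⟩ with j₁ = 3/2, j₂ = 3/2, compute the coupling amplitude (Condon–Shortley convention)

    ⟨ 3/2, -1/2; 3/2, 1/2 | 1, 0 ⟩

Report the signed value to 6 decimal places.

-0.223607  (= −√(1/20))

triangle: 2!·1!·1!/5! = 2/120
(j±m)!: 1!·2!·2!·1!·1!·1! = 4
prefactor² = (2J+1)·Δ·N² = 1/5
  k=1: −1/(1!·1!·1!·1!·0!·0!) = -1
  k=2: +1/(2!·0!·0!·0!·1!·1!) = 1/2
Σ = -1/2  ⇒  CG² = 1/5·(-1/2)² = 1/20
CG = −√(1/20) = -0.223607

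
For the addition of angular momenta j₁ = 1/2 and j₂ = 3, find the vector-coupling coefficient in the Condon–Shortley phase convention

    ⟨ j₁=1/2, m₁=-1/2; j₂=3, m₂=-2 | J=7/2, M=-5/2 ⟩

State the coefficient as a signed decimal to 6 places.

+√(6/7) = +0.925820

√[8·0!1!6!/8! · 0!1!1!5!1!6!] = √(86400/7)
  +(−1)^0/∏(0,0,1,1,0,5)! = 1/120  (running 1/120)
⟨..|..⟩ = √(86400/7)·(1/120) = +0.925820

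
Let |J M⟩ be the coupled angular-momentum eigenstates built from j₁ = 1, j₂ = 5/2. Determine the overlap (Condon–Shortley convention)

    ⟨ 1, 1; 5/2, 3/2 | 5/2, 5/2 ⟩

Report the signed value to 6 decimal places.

triangle: 1!×1!×4!/7! = 24/5040
(j±m)!: 2!×0!×4!×1!×5!×0! = 5760
prefactor² = (2J+1)×Δ×N² = 1152/7
  k=0: +1/(0!×1!×0!×4!×1!×0!) = 1/24
Σ = 1/24  ⇒  CG² = 1152/7×1/24² = 2/7
CG = +√(2/7) = +0.534522

+0.534522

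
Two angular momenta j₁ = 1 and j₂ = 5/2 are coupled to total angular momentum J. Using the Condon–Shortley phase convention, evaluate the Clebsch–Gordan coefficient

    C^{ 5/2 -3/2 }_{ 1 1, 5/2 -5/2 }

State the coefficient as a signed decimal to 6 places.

+0.534522  (= +√(2/7))

triangle: 1!×1!×4!/7! = 24/5040
(j±m)!: 2!×0!×0!×5!×1!×4! = 5760
prefactor² = (2J+1)×Δ×N² = 1152/7
  k=0: +1/(0!×1!×0!×0!×1!×4!) = 1/24
Σ = 1/24  ⇒  CG² = 1152/7×1/24² = 2/7
CG = +√(2/7) = +0.534522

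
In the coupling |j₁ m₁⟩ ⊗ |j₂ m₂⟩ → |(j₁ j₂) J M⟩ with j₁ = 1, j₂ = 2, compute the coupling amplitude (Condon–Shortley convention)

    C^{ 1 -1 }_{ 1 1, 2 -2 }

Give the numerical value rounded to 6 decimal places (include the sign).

triangle: 2!*0!*2!/5! = 4/120
(j±m)!: 2!*0!*0!*4!*0!*2! = 96
prefactor² = (2J+1)*Δ*N² = 48/5
  k=0: +1/(0!*2!*0!*0!*0!*2!) = 1/4
Σ = 1/4  ⇒  CG² = 48/5*1/4² = 3/5
CG = +√(3/5) = +0.774597

+0.774597  (= +√(3/5))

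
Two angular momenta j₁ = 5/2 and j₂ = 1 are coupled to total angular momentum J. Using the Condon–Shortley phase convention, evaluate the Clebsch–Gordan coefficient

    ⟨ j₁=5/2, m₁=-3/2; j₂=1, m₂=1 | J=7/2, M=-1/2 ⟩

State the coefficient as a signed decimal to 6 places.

√[8·0!5!2!/8! · 1!4!2!0!3!4!] = √(2304/7)
  +(−1)^0/∏(0,0,4,2,1,0)! = 1/48  (running 1/48)
⟨..|..⟩ = √(2304/7)·(1/48) = +0.377964

+0.377964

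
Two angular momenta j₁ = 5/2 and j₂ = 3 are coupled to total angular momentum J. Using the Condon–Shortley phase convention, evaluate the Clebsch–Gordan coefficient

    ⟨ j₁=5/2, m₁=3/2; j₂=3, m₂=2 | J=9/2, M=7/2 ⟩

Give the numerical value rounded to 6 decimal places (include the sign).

triangle: 1!*4!*5!/11! = 2880/39916800
(j±m)!: 4!*1!*5!*1!*8!*1! = 116121600
prefactor² = (2J+1)*Δ*N² = 921600/11
  k=0: +1/(0!*1!*1!*5!*3!*0!) = 1/720
  k=1: −1/(1!*0!*0!*4!*4!*1!) = -1/576
Σ = -1/2880  ⇒  CG² = 921600/11*(-1/2880)² = 1/99
CG = −√(1/99) = -0.100504

−√(1/99) = -0.100504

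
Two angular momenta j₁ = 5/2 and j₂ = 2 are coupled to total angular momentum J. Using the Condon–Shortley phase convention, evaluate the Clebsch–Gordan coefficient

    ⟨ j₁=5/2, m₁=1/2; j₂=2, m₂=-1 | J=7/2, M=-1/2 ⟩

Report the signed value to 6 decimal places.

+√(14/45) ≈ +0.557773

√[8·1!4!3!/9! · 3!2!1!3!3!4!] = √(1152/35)
  +(−1)^0/∏(0,1,2,1,2,2)! = 1/8  (running 1/8)
  +(−1)^1/∏(1,0,1,0,3,3)! = -1/36  (running 7/72)
⟨..|..⟩ = √(1152/35)·(7/72) = +0.557773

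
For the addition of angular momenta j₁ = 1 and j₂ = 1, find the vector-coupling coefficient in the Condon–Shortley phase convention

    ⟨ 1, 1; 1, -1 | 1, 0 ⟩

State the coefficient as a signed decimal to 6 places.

j₁+j₂−J=1  J+j₁−j₂=1  J−j₁+j₂=1  j₁+j₂+J+1=4
(j₁±m₁, j₂±m₂, J±M) = (2,0,0,2,1,1)
P² = 1/2
sum k=0..0:
  [0] +1/1 = 1
S = 1
C² = P²·S² = 1/2 ; C = +0.707107

+0.707107  (= +√(1/2))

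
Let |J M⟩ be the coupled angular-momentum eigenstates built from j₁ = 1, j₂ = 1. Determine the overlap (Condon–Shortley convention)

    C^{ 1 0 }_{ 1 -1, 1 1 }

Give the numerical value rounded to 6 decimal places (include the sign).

-0.707107

√[3·1!1!1!/4! · 0!2!2!0!1!1!] = √(1/2)
  +(−1)^1/∏(1,0,1,1,0,0)! = -1  (running -1)
⟨..|..⟩ = √(1/2)·(-1) = -0.707107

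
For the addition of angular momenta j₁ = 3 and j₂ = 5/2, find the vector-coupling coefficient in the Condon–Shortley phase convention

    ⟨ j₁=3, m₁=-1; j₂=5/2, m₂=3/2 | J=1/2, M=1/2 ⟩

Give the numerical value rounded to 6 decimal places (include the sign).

+0.308607  (= +√(2/21))

√[2·5!1!0!/7! · 2!4!4!1!1!0!] = √(384/7)
  +(−1)^4/∏(4,1,0,0,1,0)! = 1/24  (running 1/24)
⟨..|..⟩ = √(384/7)·(1/24) = +0.308607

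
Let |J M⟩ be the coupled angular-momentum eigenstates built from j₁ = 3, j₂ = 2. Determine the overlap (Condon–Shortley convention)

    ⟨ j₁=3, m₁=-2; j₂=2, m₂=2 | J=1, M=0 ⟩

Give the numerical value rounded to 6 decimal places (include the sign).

+√(1/7) ≈ +0.377964

j₁+j₂−J=4  J+j₁−j₂=2  J−j₁+j₂=0  j₁+j₂+J+1=7
(j₁±m₁, j₂±m₂, J±M) = (1,5,4,0,1,1)
P² = 576/7
sum k=4..4:
  [4] +1/24 = 1/24
S = 1/24
C² = P²·S² = 1/7 ; C = +0.377964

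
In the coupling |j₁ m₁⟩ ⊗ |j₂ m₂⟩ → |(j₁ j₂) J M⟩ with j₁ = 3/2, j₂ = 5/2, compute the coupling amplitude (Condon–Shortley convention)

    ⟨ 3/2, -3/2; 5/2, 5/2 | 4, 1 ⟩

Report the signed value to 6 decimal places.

+√(1/56) = +0.133631

triangle: 0!·3!·5!/9! = 720/362880
(j±m)!: 0!·3!·5!·0!·5!·3! = 518400
prefactor² = (2J+1)·Δ·N² = 64800/7
  k=0: +1/(0!·0!·3!·5!·0!·0!) = 1/720
Σ = 1/720  ⇒  CG² = 64800/7·1/720² = 1/56
CG = +√(1/56) = +0.133631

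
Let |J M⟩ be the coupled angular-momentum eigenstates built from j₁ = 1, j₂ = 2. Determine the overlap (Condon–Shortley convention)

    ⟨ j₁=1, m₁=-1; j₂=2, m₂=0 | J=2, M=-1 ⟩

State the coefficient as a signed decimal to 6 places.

j₁+j₂−J=1  J+j₁−j₂=1  J−j₁+j₂=3  j₁+j₂+J+1=6
(j₁±m₁, j₂±m₂, J±M) = (0,2,2,2,1,3)
P² = 2
sum k=1..1:
  [1] −1/2 = -1/2
S = -1/2
C² = P²·S² = 1/2 ; C = -0.707107

-0.707107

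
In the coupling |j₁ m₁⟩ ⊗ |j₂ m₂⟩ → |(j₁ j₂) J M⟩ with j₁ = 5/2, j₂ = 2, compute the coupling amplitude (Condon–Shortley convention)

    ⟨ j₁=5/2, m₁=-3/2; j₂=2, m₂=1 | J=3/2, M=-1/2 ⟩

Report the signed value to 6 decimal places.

triangle: 3!·2!·1!/7! = 12/5040
(j±m)!: 1!·4!·3!·1!·1!·2! = 288
prefactor² = (2J+1)·Δ·N² = 96/35
  k=2: +1/(2!·1!·2!·1!·0!·0!) = 1/4
  k=3: −1/(3!·0!·1!·0!·1!·1!) = -1/6
Σ = 1/12  ⇒  CG² = 96/35·1/12² = 2/105
CG = +√(2/105) = +0.138013

+0.138013  (= +√(2/105))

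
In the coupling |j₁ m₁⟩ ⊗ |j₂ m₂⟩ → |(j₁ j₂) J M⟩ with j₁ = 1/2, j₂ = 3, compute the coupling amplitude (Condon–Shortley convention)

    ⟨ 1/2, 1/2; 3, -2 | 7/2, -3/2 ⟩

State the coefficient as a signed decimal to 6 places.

+0.534522

j₁+j₂−J=0  J+j₁−j₂=1  J−j₁+j₂=6  j₁+j₂+J+1=8
(j₁±m₁, j₂±m₂, J±M) = (1,0,1,5,2,5)
P² = 28800/7
sum k=0..0:
  [0] +1/120 = 1/120
S = 1/120
C² = P²·S² = 2/7 ; C = +0.534522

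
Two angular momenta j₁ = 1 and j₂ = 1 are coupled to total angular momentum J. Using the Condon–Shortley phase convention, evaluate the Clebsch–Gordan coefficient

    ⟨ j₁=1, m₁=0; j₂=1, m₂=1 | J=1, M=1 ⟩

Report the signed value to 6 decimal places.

−√(1/2) ≈ -0.707107

j₁+j₂−J=1  J+j₁−j₂=1  J−j₁+j₂=1  j₁+j₂+J+1=4
(j₁±m₁, j₂±m₂, J±M) = (1,1,2,0,2,0)
P² = 1/2
sum k=1..1:
  [1] −1/1 = -1
S = -1
C² = P²·S² = 1/2 ; C = -0.707107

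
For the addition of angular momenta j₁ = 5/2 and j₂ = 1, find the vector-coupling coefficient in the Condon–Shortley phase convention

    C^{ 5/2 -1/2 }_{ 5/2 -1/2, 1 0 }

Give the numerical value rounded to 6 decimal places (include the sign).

−√(1/35) = -0.169031

j₁+j₂−J=1  J+j₁−j₂=4  J−j₁+j₂=1  j₁+j₂+J+1=7
(j₁±m₁, j₂±m₂, J±M) = (2,3,1,1,2,3)
P² = 144/35
sum k=0..1:
  [0] +1/6 = 1/6
  [1] −1/4 = -1/4
S = -1/12
C² = P²·S² = 1/35 ; C = -0.169031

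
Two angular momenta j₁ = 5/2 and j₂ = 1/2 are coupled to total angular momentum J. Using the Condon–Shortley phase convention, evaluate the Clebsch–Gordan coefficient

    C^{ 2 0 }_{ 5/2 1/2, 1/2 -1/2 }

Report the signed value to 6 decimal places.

triangle: 1!*4!*0!/6! = 24/720
(j±m)!: 3!*2!*0!*1!*2!*2! = 48
prefactor² = (2J+1)*Δ*N² = 8
  k=0: +1/(0!*1!*2!*0!*2!*0!) = 1/4
Σ = 1/4  ⇒  CG² = 8*1/4² = 1/2
CG = +√(1/2) = +0.707107

+0.707107  (= +√(1/2))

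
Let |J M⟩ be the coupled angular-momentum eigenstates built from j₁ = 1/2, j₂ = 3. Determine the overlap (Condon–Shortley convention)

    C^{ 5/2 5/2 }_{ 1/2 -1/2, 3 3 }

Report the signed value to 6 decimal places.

triangle: 1!*0!*5!/7! = 120/5040
(j±m)!: 0!*1!*6!*0!*5!*0! = 86400
prefactor² = (2J+1)*Δ*N² = 86400/7
  k=1: −1/(1!*0!*0!*5!*0!*0!) = -1/120
Σ = -1/120  ⇒  CG² = 86400/7*(-1/120)² = 6/7
CG = −√(6/7) = -0.925820

-0.925820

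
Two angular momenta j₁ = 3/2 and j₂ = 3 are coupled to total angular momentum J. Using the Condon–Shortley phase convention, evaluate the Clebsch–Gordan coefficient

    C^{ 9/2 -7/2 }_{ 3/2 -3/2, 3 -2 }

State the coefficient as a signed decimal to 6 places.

+√(2/3) = +0.816497

√[10·0!3!6!/10! · 0!3!1!5!1!8!] = √(345600)
  +(−1)^0/∏(0,0,3,1,0,5)! = 1/720  (running 1/720)
⟨..|..⟩ = √(345600)·(1/720) = +0.816497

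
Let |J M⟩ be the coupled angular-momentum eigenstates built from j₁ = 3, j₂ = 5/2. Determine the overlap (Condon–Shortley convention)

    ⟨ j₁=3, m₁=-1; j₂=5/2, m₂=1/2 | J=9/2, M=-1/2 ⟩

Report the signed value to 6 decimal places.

√[10·1!5!4!/11! · 2!4!3!2!4!5!] = √(92160/77)
  +(−1)^0/∏(0,1,4,3,1,1)! = 1/144  (running 1/144)
  +(−1)^1/∏(1,0,3,2,2,2)! = -1/48  (running -1/72)
⟨..|..⟩ = √(92160/77)·(-1/72) = -0.480500

−√(160/693) = -0.480500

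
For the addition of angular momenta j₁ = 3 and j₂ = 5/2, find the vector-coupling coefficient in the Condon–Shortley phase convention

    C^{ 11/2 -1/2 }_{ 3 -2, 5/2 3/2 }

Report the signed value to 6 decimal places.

√[12·0!6!5!/12! · 1!5!4!1!5!6!] = √(41472000/77)
  +(−1)^0/∏(0,0,5,4,1,1)! = 1/2880  (running 1/2880)
⟨..|..⟩ = √(41472000/77)·(1/2880) = +0.254824

+√(5/77) ≈ +0.254824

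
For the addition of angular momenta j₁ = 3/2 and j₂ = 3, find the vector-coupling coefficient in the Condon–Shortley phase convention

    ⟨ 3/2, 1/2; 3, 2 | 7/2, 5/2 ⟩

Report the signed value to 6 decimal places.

-0.377964

√[8·1!2!5!/9! · 2!1!5!1!6!1!] = √(6400/7)
  +(−1)^0/∏(0,1,1,5,1,0)! = 1/120  (running 1/120)
  +(−1)^1/∏(1,0,0,4,2,1)! = -1/48  (running -1/80)
⟨..|..⟩ = √(6400/7)·(-1/80) = -0.377964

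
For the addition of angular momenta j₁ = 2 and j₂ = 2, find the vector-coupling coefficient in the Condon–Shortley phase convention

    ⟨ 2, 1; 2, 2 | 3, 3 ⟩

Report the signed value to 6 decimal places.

−√(1/2) ≈ -0.707107

triangle: 1!·3!·3!/8! = 36/40320
(j±m)!: 3!·1!·4!·0!·6!·0! = 103680
prefactor² = (2J+1)·Δ·N² = 648
  k=1: −1/(1!·0!·0!·3!·3!·0!) = -1/36
Σ = -1/36  ⇒  CG² = 648·(-1/36)² = 1/2
CG = −√(1/2) = -0.707107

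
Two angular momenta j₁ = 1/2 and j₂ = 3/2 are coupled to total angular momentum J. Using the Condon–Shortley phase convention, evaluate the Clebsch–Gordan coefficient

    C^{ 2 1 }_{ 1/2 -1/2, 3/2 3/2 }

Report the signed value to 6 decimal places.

+0.500000  (= +√(1/4))

triangle: 0!×1!×3!/5! = 6/120
(j±m)!: 0!×1!×3!×0!×3!×1! = 36
prefactor² = (2J+1)×Δ×N² = 9
  k=0: +1/(0!×0!×1!×3!×0!×0!) = 1/6
Σ = 1/6  ⇒  CG² = 9×1/6² = 1/4
CG = +√(1/4) = +0.500000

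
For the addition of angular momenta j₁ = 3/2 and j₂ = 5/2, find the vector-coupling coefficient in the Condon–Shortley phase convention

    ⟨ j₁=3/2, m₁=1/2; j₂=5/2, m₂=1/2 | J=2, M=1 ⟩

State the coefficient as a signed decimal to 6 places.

−√(25/84) = -0.545545

j₁+j₂−J=2  J+j₁−j₂=1  J−j₁+j₂=3  j₁+j₂+J+1=7
(j₁±m₁, j₂±m₂, J±M) = (2,1,3,2,3,1)
P² = 12/7
sum k=0..1:
  [0] +1/12 = 1/12
  [1] −1/2 = -1/2
S = -5/12
C² = P²·S² = 25/84 ; C = -0.545545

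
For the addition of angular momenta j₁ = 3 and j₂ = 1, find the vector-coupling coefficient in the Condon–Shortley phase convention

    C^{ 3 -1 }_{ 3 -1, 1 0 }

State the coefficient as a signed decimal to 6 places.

triangle: 1!*5!*1!/8! = 120/40320
(j±m)!: 2!*4!*1!*1!*2!*4! = 2304
prefactor² = (2J+1)*Δ*N² = 48
  k=0: +1/(0!*1!*4!*1!*1!*0!) = 1/24
  k=1: −1/(1!*0!*3!*0!*2!*1!) = -1/12
Σ = -1/24  ⇒  CG² = 48*(-1/24)² = 1/12
CG = −√(1/12) = -0.288675

-0.288675  (= −√(1/12))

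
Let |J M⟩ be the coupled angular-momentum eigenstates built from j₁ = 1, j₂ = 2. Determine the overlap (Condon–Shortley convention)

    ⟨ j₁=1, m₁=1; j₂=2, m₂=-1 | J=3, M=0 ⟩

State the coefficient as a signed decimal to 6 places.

triangle: 0!*2!*4!/7! = 48/5040
(j±m)!: 2!*0!*1!*3!*3!*3! = 432
prefactor² = (2J+1)*Δ*N² = 144/5
  k=0: +1/(0!*0!*0!*1!*2!*3!) = 1/12
Σ = 1/12  ⇒  CG² = 144/5*1/12² = 1/5
CG = +√(1/5) = +0.447214

+√(1/5) = +0.447214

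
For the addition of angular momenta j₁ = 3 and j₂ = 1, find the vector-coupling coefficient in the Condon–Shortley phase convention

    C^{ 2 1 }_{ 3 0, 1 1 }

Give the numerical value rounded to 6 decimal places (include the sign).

j₁+j₂−J=2  J+j₁−j₂=4  J−j₁+j₂=0  j₁+j₂+J+1=7
(j₁±m₁, j₂±m₂, J±M) = (3,3,2,0,3,1)
P² = 144/7
sum k=2..2:
  [2] +1/12 = 1/12
S = 1/12
C² = P²·S² = 1/7 ; C = +0.377964

+0.377964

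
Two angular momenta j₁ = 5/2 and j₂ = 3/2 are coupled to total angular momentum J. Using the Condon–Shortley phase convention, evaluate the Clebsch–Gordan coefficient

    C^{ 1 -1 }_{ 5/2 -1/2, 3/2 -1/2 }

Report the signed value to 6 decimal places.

√[3·3!2!0!/6! · 2!3!1!2!0!2!] = √(12/5)
  +(−1)^1/∏(1,2,2,0,0,0)! = -1/4  (running -1/4)
⟨..|..⟩ = √(12/5)·(-1/4) = -0.387298

−√(3/20) = -0.387298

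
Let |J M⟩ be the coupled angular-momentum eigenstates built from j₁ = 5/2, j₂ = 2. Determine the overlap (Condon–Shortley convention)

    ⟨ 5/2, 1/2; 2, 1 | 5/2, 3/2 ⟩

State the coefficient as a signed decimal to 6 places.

−√(6/35) = -0.414039

triangle: 2!×3!×2!/8! = 24/40320
(j±m)!: 3!×2!×3!×1!×4!×1! = 1728
prefactor² = (2J+1)×Δ×N² = 216/35
  k=1: −1/(1!×1!×1!×2!×2!×0!) = -1/4
  k=2: +1/(2!×0!×0!×1!×3!×1!) = 1/12
Σ = -1/6  ⇒  CG² = 216/35×(-1/6)² = 6/35
CG = −√(6/35) = -0.414039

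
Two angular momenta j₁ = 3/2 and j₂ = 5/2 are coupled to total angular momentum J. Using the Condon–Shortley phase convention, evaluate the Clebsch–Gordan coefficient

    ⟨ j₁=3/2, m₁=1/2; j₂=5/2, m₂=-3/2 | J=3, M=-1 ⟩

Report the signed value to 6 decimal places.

+√(49/120) ≈ +0.639010

j₁+j₂−J=1  J+j₁−j₂=2  J−j₁+j₂=4  j₁+j₂+J+1=8
(j₁±m₁, j₂±m₂, J±M) = (2,1,1,4,2,4)
P² = 96/5
sum k=0..1:
  [0] +1/6 = 1/6
  [1] −1/48 = -1/48
S = 7/48
C² = P²·S² = 49/120 ; C = +0.639010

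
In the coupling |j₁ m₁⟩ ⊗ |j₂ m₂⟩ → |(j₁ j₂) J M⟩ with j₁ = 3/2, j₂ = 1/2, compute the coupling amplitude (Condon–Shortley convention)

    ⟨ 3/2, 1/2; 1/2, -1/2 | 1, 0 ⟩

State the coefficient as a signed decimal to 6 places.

triangle: 1!×2!×0!/4! = 2/24
(j±m)!: 2!×1!×0!×1!×1!×1! = 2
prefactor² = (2J+1)×Δ×N² = 1/2
  k=0: +1/(0!×1!×1!×0!×1!×0!) = 1
Σ = 1  ⇒  CG² = 1/2×1² = 1/2
CG = +√(1/2) = +0.707107

+0.707107  (= +√(1/2))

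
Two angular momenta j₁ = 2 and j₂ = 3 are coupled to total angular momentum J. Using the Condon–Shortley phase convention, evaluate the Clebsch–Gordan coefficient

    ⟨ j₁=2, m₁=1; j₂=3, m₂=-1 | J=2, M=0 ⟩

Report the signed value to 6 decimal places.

triangle: 3!*1!*3!/8! = 36/40320
(j±m)!: 3!*1!*2!*4!*2!*2! = 1152
prefactor² = (2J+1)*Δ*N² = 36/7
  k=0: +1/(0!*3!*1!*2!*0!*1!) = 1/12
  k=1: −1/(1!*2!*0!*1!*1!*2!) = -1/4
Σ = -1/6  ⇒  CG² = 36/7*(-1/6)² = 1/7
CG = −√(1/7) = -0.377964

−√(1/7) = -0.377964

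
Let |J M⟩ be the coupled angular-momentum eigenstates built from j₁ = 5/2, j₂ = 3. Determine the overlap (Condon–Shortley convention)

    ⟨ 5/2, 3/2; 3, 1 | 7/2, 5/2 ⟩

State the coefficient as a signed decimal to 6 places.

j₁+j₂−J=2  J+j₁−j₂=3  J−j₁+j₂=4  j₁+j₂+J+1=10
(j₁±m₁, j₂±m₂, J±M) = (4,1,4,2,6,1)
P² = 18432/35
sum k=0..1:
  [0] +1/96 = 1/96
  [1] −1/36 = -1/36
S = -5/288
C² = P²·S² = 10/63 ; C = -0.398410

−√(10/63) = -0.398410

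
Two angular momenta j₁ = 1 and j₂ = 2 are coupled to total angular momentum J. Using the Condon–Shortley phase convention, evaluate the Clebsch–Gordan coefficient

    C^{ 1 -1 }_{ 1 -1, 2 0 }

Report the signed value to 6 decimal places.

+√(1/10) = +0.316228

j₁+j₂−J=2  J+j₁−j₂=0  J−j₁+j₂=2  j₁+j₂+J+1=5
(j₁±m₁, j₂±m₂, J±M) = (0,2,2,2,0,2)
P² = 8/5
sum k=2..2:
  [2] +1/4 = 1/4
S = 1/4
C² = P²·S² = 1/10 ; C = +0.316228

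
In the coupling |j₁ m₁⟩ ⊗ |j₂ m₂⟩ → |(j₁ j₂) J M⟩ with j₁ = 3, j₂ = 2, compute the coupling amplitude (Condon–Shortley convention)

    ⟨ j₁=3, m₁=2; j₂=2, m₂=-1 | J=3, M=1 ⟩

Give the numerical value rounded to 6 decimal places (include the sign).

triangle: 2!×4!×2!/9! = 96/362880
(j±m)!: 5!×1!×1!×3!×4!×2! = 34560
prefactor² = (2J+1)×Δ×N² = 64
  k=0: +1/(0!×2!×1!×1!×3!×1!) = 1/12
  k=1: −1/(1!×1!×0!×0!×4!×2!) = -1/48
Σ = 1/16  ⇒  CG² = 64×1/16² = 1/4
CG = +√(1/4) = +0.500000

+0.500000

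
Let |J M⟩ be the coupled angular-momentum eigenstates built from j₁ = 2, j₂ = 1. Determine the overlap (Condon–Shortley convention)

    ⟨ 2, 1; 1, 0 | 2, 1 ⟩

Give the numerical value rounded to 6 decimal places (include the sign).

j₁+j₂−J=1  J+j₁−j₂=3  J−j₁+j₂=1  j₁+j₂+J+1=6
(j₁±m₁, j₂±m₂, J±M) = (3,1,1,1,3,1)
P² = 3/2
sum k=0..1:
  [0] +1/2 = 1/2
  [1] −1/6 = -1/6
S = 1/3
C² = P²·S² = 1/6 ; C = +0.408248

+0.408248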